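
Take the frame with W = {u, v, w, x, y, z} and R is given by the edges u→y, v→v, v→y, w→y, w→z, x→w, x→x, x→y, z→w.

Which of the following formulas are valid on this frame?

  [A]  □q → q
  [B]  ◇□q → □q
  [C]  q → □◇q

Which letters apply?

R is not reflexive: not u R u.
R is not symmetric: u R y but not y R u.
R is not euclidean: v R y and v R v but not y R v.
(A) axiom T: valid iff R is reflexive. R is not reflexive — not valid.
(B) ◇□q → □q is the dual of axiom 5, which corresponds to the euclidean property. R is not euclidean — not valid.
(C) q → □◇q is axiom B; it is valid on a frame exactly when R is symmetric. R is not symmetric, so not valid.

none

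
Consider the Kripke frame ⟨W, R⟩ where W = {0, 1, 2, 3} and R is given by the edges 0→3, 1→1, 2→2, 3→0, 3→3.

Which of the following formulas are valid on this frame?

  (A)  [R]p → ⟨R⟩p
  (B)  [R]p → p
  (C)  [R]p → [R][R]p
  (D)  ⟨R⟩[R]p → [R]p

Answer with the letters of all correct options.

R is not reflexive: not 0 R 0.
R is not transitive: 0 R 3 and 3 R 0 but not 0 R 0.
R is not euclidean: 3 R 0 and 3 R 0 but not 0 R 0.
R is serial: every world has an R-successor.
(A) axiom D: valid iff R is serial. R is serial — valid.
(B) axiom T: valid iff R is reflexive. R is not reflexive — not valid.
(C) [R]p → [R][R]p is axiom 4, which corresponds to transitivity. R is not transitive — not valid.
(D) ⟨R⟩[R]p → [R]p (the dual of axiom 5) characterises the euclidean frames. R is not euclidean — not valid.

A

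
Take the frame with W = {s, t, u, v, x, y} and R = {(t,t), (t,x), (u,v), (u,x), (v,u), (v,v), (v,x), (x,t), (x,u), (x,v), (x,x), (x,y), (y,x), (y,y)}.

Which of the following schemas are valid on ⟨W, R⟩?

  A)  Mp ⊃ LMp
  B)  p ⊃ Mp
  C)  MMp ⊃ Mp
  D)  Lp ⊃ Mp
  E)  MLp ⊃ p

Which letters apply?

R is not reflexive: not s R s.
R is symmetric: every R-edge is matched by its reverse.
R is not transitive: t R x and x R u but not t R u.
R is not euclidean: x R t and x R u but not t R u.
R is not serial: s has no R-successor.
(A) axiom 5: valid iff R is euclidean. R is not euclidean — not valid.
(B) p ⊃ Mp (the dual of axiom T) characterises the reflexive frames. R is not reflexive — not valid.
(C) the dual of axiom 4: valid iff R is transitive. R is not transitive — not valid.
(D) Lp ⊃ Mp (axiom D) characterises the serial frames. R is not serial — not valid.
(E) MLp ⊃ p is the dual of axiom B, which corresponds to symmetry. R is symmetric — valid.

E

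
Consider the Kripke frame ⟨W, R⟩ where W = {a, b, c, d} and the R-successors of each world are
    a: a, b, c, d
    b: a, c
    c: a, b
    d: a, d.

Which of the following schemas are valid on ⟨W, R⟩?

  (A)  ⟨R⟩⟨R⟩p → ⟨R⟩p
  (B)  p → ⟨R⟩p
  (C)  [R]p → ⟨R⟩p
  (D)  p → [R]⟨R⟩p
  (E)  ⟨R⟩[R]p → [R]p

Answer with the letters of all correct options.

R is not reflexive: not b R b.
R is symmetric: every R-edge is matched by its reverse.
R is not transitive: b R a and a R b but not b R b.
R is not euclidean: a R b and a R d but not b R d.
R is serial: every world has an R-successor.
(A) ⟨R⟩⟨R⟩p → ⟨R⟩p (the dual of axiom 4) characterises the transitive frames. R is not transitive — not valid.
(B) p → ⟨R⟩p is the dual of axiom T; it is valid on a frame exactly when R is reflexive. R is not reflexive, so not valid.
(C) [R]p → ⟨R⟩p is axiom D, which corresponds to seriality. R is serial — valid.
(D) axiom B: valid iff R is symmetric. R is symmetric — valid.
(E) the dual of axiom 5: valid iff R is euclidean. R is not euclidean — not valid.

C, D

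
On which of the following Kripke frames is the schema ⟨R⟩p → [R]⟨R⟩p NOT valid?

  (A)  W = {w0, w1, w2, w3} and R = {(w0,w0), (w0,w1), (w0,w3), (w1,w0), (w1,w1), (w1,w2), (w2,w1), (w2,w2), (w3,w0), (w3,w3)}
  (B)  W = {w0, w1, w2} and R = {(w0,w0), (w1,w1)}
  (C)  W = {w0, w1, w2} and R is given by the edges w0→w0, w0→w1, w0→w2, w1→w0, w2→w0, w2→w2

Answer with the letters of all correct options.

A, C

The schema ⟨R⟩p → [R]⟨R⟩p is axiom 5; it is valid on a frame iff R is euclidean.
(A) R is not euclidean (w0 R w1 and w0 R w3 but not w1 R w3), so the schema fails here.
(B) R is euclidean (any two R-successors of the same world are R-related), so the schema is valid here.
(C) R is not euclidean (w0 R w1 and w0 R w2 but not w1 R w2), so the schema fails here.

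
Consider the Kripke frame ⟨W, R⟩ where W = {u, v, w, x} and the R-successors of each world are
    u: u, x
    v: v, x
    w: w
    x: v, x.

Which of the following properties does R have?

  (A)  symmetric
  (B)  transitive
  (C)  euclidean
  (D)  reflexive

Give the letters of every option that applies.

(A) not symmetric: u R x but not x R u.
(B) not transitive: u R x and x R v but not u R v.
(C) not euclidean: u R x and u R u but not x R u.
(D) reflexive: each world relates to itself.

D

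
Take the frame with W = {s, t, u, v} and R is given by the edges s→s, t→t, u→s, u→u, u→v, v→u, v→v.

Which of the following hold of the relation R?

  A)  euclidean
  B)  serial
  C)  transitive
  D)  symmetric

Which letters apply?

B

(A) not euclidean: u R s and u R u but not s R u.
(B) serial: every world has an R-successor.
(C) not transitive: v R u and u R s but not v R s.
(D) not symmetric: u R s but not s R u.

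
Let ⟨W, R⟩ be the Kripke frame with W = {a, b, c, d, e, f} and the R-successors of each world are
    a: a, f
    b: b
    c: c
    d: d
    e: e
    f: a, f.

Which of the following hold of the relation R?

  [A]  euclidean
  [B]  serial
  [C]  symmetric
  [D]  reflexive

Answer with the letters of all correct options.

(A) euclidean: any two R-successors of the same world are R-related.
(B) serial: every world has an R-successor.
(C) symmetric: every R-edge is matched by its reverse.
(D) reflexive: each world relates to itself.

A, B, C, D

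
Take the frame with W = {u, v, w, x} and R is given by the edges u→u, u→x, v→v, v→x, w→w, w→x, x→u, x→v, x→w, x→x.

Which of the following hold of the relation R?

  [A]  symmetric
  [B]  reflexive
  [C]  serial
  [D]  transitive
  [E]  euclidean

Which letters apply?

A, B, C

(A) symmetric: every R-edge is matched by its reverse.
(B) reflexive: each world relates to itself.
(C) serial: every world has an R-successor.
(D) not transitive: u R x and x R v but not u R v.
(E) not euclidean: x R u and x R v but not u R v.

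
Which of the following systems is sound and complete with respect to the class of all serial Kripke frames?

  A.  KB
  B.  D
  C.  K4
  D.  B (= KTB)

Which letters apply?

(A) KB is determined by the class of symmetric frames.
(B) D is determined by exactly this class.
(C) K4 is determined by the class of transitive frames.
(D) B (= KTB) is determined by the class of reflexive and symmetric frames.

B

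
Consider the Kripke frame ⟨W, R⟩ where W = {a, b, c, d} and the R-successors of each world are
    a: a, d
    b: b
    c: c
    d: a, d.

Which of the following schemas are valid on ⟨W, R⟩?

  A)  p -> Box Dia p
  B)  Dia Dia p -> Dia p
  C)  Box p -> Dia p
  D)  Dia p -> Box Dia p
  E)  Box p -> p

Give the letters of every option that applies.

R is reflexive: each world relates to itself.
R is symmetric: every R-edge is matched by its reverse.
R is transitive: R is closed under composition.
R is euclidean: any two R-successors of the same world are R-related.
R is serial: every world has an R-successor.
(A) p -> Box Dia p (axiom B) characterises the symmetric frames. R is symmetric — valid.
(B) the dual of axiom 4: valid iff R is transitive. R is transitive — valid.
(C) Box p -> Dia p (axiom D) characterises the serial frames. R is serial — valid.
(D) Dia p -> Box Dia p is axiom 5; it is valid on a frame exactly when R is euclidean. R is euclidean, so valid.
(E) Box p -> p (axiom T) characterises the reflexive frames. R is reflexive — valid.

A, B, C, D, E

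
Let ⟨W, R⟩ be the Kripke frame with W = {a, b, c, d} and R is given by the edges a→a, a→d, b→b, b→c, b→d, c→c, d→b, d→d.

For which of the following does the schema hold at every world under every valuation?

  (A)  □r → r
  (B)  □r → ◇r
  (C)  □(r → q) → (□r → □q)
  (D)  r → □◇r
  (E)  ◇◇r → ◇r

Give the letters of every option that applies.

A, B, C

R is reflexive: each world relates to itself.
R is not symmetric: a R d but not d R a.
R is not transitive: a R d and d R b but not a R b.
R is serial: every world has an R-successor.
(A) □r → r is axiom T, which corresponds to reflexivity. R is reflexive — valid.
(B) □r → ◇r is axiom D, which corresponds to seriality. R is serial — valid.
(C) □(r → q) → (□r → □q) is axiom K, valid on every Kripke frame — valid.
(D) r → □◇r is axiom B, which corresponds to symmetry. R is not symmetric — not valid.
(E) ◇◇r → ◇r is the dual of axiom 4; it is valid on a frame exactly when R is transitive. R is not transitive, so not valid.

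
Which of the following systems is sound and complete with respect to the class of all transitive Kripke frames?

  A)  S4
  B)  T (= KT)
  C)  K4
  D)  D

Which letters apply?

(A) S4 is determined by the class of reflexive and transitive frames.
(B) T (= KT) is determined by the class of reflexive frames.
(C) K4 is determined by exactly this class.
(D) D is determined by the class of serial frames.

C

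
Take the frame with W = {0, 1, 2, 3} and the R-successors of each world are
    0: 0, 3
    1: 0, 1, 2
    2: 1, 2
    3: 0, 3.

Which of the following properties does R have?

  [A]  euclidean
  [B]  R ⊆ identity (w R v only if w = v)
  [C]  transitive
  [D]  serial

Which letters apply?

(A) not euclidean: 1 R 0 and 1 R 1 but not 0 R 1.
(B) not ⊆ identity: 0 R 3 with 0 ≠ 3.
(C) not transitive: 1 R 0 and 0 R 3 but not 1 R 3.
(D) serial: every world has an R-successor.

D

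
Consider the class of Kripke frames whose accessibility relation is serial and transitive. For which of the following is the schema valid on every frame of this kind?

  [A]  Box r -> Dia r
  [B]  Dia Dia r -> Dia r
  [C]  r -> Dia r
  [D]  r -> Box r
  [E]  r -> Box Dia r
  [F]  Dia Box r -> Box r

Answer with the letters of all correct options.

A, B

(A) axiom D: valid iff R is serial. Every such R is serial — valid.
(B) Dia Dia r -> Dia r is the dual of axiom 4, which corresponds to transitivity. Every such R is transitive — valid.
(C) r -> Dia r is the dual of axiom T; it is valid on a frame exactly when R is reflexive. Such an R need not be reflexive, so not valid.
(D) r -> Box r is valid only on frames where every R-edge is a self-loop. Such an R need not be a subset of the identity — not valid.
(E) r -> Box Dia r (axiom B) characterises the symmetric frames. Such an R need not be symmetric — not valid.
(F) Dia Box r -> Box r (the dual of axiom 5) characterises the euclidean frames. Such an R need not be euclidean — not valid.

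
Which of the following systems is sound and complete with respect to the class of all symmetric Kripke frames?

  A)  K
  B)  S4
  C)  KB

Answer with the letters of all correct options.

C

(A) K is determined by the class of arbitrary frames.
(B) S4 is determined by the class of reflexive and transitive frames.
(C) KB is determined by exactly this class.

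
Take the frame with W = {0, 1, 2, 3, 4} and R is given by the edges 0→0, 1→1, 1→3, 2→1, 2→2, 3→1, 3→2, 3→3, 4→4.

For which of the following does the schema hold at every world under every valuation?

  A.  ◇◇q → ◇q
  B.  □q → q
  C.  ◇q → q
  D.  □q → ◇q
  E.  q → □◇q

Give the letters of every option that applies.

R is reflexive: each world relates to itself.
R is not symmetric: 2 R 1 but not 1 R 2.
R is not transitive: 1 R 3 and 3 R 2 but not 1 R 2.
R is serial: every world has an R-successor.
R is not a subset of the identity: 1 R 3 with 1 ≠ 3.
(A) the dual of axiom 4: valid iff R is transitive. R is not transitive — not valid.
(B) □q → q is axiom T; it is valid on a frame exactly when R is reflexive. R is reflexive, so valid.
(C) ◇q → q (the converse of T) corresponds to R being a subset of the identity. Here R ⊄ identity, so not valid.
(D) □q → ◇q is axiom D; it is valid on a frame exactly when R is serial. R is serial, so valid.
(E) q → □◇q is axiom B, which corresponds to symmetry. R is not symmetric — not valid.

B, D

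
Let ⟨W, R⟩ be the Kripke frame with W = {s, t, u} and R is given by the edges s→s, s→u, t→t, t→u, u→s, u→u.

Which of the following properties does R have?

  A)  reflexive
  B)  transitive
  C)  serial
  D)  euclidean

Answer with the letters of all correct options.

(A) reflexive: each world relates to itself.
(B) not transitive: t R u and u R s but not t R s.
(C) serial: every world has an R-successor.
(D) not euclidean: t R u and t R t but not u R t.

A, C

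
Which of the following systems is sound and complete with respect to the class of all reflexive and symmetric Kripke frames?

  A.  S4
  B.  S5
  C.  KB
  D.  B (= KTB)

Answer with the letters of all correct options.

(A) S4 is determined by the class of reflexive and transitive frames.
(B) S5 is determined by the class of reflexive, symmetric, and transitive frames.
(C) KB is determined by the class of symmetric frames.
(D) B (= KTB) is determined by exactly this class.

D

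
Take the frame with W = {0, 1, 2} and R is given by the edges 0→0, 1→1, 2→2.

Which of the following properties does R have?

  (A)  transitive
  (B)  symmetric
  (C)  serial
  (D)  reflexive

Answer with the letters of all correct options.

A, B, C, D

(A) transitive: R is closed under composition.
(B) symmetric: every R-edge is matched by its reverse.
(C) serial: every world has an R-successor.
(D) reflexive: each world relates to itself.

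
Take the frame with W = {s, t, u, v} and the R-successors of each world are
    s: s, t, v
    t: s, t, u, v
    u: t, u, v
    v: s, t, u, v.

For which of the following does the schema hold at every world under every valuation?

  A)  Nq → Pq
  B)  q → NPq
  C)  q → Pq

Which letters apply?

A, B, C

R is reflexive: each world relates to itself.
R is symmetric: every R-edge is matched by its reverse.
R is serial: every world has an R-successor.
(A) Nq → Pq is axiom D, which corresponds to seriality. R is serial — valid.
(B) q → NPq is axiom B; it is valid on a frame exactly when R is symmetric. R is symmetric, so valid.
(C) q → Pq (the dual of axiom T) characterises the reflexive frames. R is reflexive — valid.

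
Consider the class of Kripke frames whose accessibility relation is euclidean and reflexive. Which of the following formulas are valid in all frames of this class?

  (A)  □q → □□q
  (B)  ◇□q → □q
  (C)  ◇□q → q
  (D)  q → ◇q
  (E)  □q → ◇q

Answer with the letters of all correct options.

A reflexive euclidean relation is also symmetric (from wRw and wRv the euclidean condition gives vRw) and hence transitive; it is an equivalence relation.
(A) axiom 4: valid iff R is transitive. Every such R is transitive — valid.
(B) the dual of axiom 5: valid iff R is euclidean. Every such R is euclidean — valid.
(C) the dual of axiom B: valid iff R is symmetric. Every such R is symmetric — valid.
(D) q → ◇q (the dual of axiom T) characterises the reflexive frames. Every such R is reflexive — valid.
(E) □q → ◇q (axiom D) characterises the serial frames. Every such R is serial — valid.

A, B, C, D, E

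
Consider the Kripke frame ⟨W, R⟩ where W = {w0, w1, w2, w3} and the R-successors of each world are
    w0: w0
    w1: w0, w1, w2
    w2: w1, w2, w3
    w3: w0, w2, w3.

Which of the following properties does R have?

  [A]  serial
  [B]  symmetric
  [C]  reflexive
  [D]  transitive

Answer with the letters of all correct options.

A, C

(A) serial: every world has an R-successor.
(B) not symmetric: w1 R w0 but not w0 R w1.
(C) reflexive: each world relates to itself.
(D) not transitive: w1 R w2 and w2 R w3 but not w1 R w3.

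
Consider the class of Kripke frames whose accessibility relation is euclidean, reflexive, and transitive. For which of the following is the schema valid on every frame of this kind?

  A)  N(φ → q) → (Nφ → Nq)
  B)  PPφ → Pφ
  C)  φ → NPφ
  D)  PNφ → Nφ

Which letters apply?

A relation that is euclidean, reflexive, and transitive is also serial and symmetric.
(A) this is just K, valid on every normal frame.
(B) PPφ → Pφ is the dual of axiom 4, which corresponds to transitivity. Every such R is transitive — valid.
(C) axiom B: valid iff R is symmetric. Every such R is symmetric — valid.
(D) the dual of axiom 5: valid iff R is euclidean. Every such R is euclidean — valid.

A, B, C, D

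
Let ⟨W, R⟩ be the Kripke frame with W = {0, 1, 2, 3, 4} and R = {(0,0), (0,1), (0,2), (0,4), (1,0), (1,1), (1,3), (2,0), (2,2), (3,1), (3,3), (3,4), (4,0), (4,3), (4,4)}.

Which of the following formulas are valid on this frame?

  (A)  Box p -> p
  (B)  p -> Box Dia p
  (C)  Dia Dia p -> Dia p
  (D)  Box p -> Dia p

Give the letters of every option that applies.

A, B, D

R is reflexive: each world relates to itself.
R is symmetric: every R-edge is matched by its reverse.
R is not transitive: 0 R 1 and 1 R 3 but not 0 R 3.
R is serial: every world has an R-successor.
(A) axiom T: valid iff R is reflexive. R is reflexive — valid.
(B) p -> Box Dia p is axiom B, which corresponds to symmetry. R is symmetric — valid.
(C) the dual of axiom 4: valid iff R is transitive. R is not transitive — not valid.
(D) Box p -> Dia p is axiom D; it is valid on a frame exactly when R is serial. R is serial, so valid.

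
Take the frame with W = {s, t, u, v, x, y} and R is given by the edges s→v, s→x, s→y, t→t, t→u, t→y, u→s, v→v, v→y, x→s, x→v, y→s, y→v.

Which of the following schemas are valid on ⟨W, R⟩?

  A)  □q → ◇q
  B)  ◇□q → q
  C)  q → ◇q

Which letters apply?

R is not reflexive: not s R s.
R is not symmetric: s R v but not v R s.
R is serial: every world has an R-successor.
(A) □q → ◇q (axiom D) characterises the serial frames. R is serial — valid.
(B) ◇□q → q (the dual of axiom B) characterises the symmetric frames. R is not symmetric — not valid.
(C) the dual of axiom T: valid iff R is reflexive. R is not reflexive — not valid.

A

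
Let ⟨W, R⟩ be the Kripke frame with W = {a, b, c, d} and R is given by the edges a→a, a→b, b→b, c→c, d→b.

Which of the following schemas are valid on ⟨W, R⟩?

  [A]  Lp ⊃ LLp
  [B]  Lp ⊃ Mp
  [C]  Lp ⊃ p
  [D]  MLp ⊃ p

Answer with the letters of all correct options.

A, B

R is not reflexive: not d R d.
R is not symmetric: a R b but not b R a.
R is transitive: R is closed under composition.
R is serial: every world has an R-successor.
(A) axiom 4: valid iff R is transitive. R is transitive — valid.
(B) axiom D: valid iff R is serial. R is serial — valid.
(C) Lp ⊃ p is axiom T; it is valid on a frame exactly when R is reflexive. R is not reflexive, so not valid.
(D) MLp ⊃ p is the dual of axiom B; it is valid on a frame exactly when R is symmetric. R is not symmetric, so not valid.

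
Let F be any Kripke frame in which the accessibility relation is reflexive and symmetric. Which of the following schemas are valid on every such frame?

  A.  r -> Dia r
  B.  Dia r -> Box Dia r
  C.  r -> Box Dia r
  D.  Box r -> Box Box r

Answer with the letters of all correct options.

Reflexive relations are serial.
(A) the dual of axiom T: valid iff R is reflexive. Every such R is reflexive — valid.
(B) Dia r -> Box Dia r is axiom 5, which corresponds to the euclidean property. Such an R need not be euclidean — not valid.
(C) axiom B: valid iff R is symmetric. Every such R is symmetric — valid.
(D) Box r -> Box Box r (axiom 4) characterises the transitive frames. Such an R need not be transitive — not valid.

A, C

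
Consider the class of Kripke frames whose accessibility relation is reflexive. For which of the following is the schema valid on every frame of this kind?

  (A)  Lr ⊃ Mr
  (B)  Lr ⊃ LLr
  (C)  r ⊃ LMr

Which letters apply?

A reflexive relation is serial.
(A) Lr ⊃ Mr (axiom D) characterises the serial frames. Every such R is serial — valid.
(B) Lr ⊃ LLr is axiom 4, which corresponds to transitivity. Such an R need not be transitive — not valid.
(C) r ⊃ LMr is axiom B; it is valid on a frame exactly when R is symmetric. Such an R need not be symmetric, so not valid.

A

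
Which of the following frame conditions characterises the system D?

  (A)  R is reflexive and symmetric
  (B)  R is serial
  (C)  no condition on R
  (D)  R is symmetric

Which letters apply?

B

(A) this class determines B (= KTB), not D.
(B) D is sound and complete for exactly this class.
(C) this class determines K, not D.
(D) this class determines KB, not D.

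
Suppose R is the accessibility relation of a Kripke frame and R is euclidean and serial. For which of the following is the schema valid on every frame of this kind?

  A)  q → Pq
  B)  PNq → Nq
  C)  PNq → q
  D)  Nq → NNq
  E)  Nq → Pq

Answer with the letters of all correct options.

(A) q → Pq is the dual of axiom T; it is valid on a frame exactly when R is reflexive. Such an R need not be reflexive, so not valid.
(B) the dual of axiom 5: valid iff R is euclidean. Every such R is euclidean — valid.
(C) PNq → q is the dual of axiom B; it is valid on a frame exactly when R is symmetric. Such an R need not be symmetric, so not valid.
(D) Nq → NNq (axiom 4) characterises the transitive frames. Such an R need not be transitive — not valid.
(E) Nq → Pq is axiom D; it is valid on a frame exactly when R is serial. Every such R is serial, so valid.

B, E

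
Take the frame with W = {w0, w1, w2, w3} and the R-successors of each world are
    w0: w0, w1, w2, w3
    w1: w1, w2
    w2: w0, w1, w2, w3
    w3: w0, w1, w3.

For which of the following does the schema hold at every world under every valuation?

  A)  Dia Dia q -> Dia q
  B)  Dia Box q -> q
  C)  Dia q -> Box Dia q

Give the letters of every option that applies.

R is not symmetric: w0 R w1 but not w1 R w0.
R is not transitive: w1 R w2 and w2 R w0 but not w1 R w0.
R is not euclidean: w0 R w1 and w0 R w0 but not w1 R w0.
(A) the dual of axiom 4: valid iff R is transitive. R is not transitive — not valid.
(B) the dual of axiom B: valid iff R is symmetric. R is not symmetric — not valid.
(C) Dia q -> Box Dia q is axiom 5; it is valid on a frame exactly when R is euclidean. R is not euclidean, so not valid.

none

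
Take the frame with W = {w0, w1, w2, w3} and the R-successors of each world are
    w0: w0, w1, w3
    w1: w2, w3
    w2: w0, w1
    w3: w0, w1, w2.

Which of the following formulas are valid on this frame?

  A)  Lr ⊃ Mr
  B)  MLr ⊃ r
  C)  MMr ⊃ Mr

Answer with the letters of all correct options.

A

R is not symmetric: w0 R w1 but not w1 R w0.
R is not transitive: w0 R w1 and w1 R w2 but not w0 R w2.
R is serial: every world has an R-successor.
(A) Lr ⊃ Mr is axiom D; it is valid on a frame exactly when R is serial. R is serial, so valid.
(B) MLr ⊃ r is the dual of axiom B; it is valid on a frame exactly when R is symmetric. R is not symmetric, so not valid.
(C) MMr ⊃ Mr is the dual of axiom 4; it is valid on a frame exactly when R is transitive. R is not transitive, so not valid.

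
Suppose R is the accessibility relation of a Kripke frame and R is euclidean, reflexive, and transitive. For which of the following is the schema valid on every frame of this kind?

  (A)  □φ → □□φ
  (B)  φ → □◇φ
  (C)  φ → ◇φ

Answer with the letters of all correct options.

A, B, C

A relation that is euclidean, reflexive, and transitive is also serial and symmetric.
(A) □φ → □□φ (axiom 4) characterises the transitive frames. Every such R is transitive — valid.
(B) φ → □◇φ (axiom B) characterises the symmetric frames. Every such R is symmetric — valid.
(C) the dual of axiom T: valid iff R is reflexive. Every such R is reflexive — valid.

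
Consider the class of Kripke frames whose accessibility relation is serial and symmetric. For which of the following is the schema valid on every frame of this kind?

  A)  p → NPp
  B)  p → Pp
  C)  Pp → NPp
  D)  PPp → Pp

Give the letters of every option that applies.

A

(A) p → NPp (axiom B) characterises the symmetric frames. Every such R is symmetric — valid.
(B) p → Pp (the dual of axiom T) characterises the reflexive frames. Such an R need not be reflexive — not valid.
(C) Pp → NPp (axiom 5) characterises the euclidean frames. Such an R need not be euclidean — not valid.
(D) PPp → Pp (the dual of axiom 4) characterises the transitive frames. Such an R need not be transitive — not valid.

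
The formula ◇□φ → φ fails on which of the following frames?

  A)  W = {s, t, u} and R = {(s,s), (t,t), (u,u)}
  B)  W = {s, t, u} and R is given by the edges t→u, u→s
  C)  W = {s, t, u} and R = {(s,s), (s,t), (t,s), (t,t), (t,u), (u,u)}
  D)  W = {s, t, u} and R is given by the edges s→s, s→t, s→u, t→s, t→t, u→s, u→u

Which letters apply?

The schema ◇□φ → φ is the dual of axiom B; it is valid on a frame iff R is symmetric.
(A) R is symmetric (every R-edge is matched by its reverse), so the schema is valid here.
(B) R is not symmetric (t R u but not u R t), so the schema fails here.
(C) R is not symmetric (t R u but not u R t), so the schema fails here.
(D) R is symmetric (every R-edge is matched by its reverse), so the schema is valid here.

B, C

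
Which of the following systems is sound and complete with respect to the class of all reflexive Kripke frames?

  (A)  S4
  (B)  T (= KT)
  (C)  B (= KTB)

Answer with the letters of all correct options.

B

(A) S4 is determined by the class of reflexive and transitive frames.
(B) T (= KT) is determined by exactly this class.
(C) B (= KTB) is determined by the class of reflexive and symmetric frames.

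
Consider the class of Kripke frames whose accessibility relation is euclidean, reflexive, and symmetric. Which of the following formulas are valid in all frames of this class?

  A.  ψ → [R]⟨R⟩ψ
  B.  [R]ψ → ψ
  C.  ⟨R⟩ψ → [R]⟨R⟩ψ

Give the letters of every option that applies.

A, B, C

A relation that is euclidean, reflexive, and symmetric is also serial and transitive.
(A) ψ → [R]⟨R⟩ψ is axiom B, which corresponds to symmetry. Every such R is symmetric — valid.
(B) [R]ψ → ψ is axiom T; it is valid on a frame exactly when R is reflexive. Every such R is reflexive, so valid.
(C) ⟨R⟩ψ → [R]⟨R⟩ψ is axiom 5; it is valid on a frame exactly when R is euclidean. Every such R is euclidean, so valid.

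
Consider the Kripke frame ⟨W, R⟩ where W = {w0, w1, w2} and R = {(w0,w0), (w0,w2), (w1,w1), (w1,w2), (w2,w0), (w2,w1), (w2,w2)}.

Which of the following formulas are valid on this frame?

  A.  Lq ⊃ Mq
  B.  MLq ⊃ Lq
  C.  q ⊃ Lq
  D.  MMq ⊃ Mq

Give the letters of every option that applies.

A

R is not transitive: w0 R w2 and w2 R w1 but not w0 R w1.
R is not euclidean: w2 R w0 and w2 R w1 but not w0 R w1.
R is serial: every world has an R-successor.
R is not a subset of the identity: w0 R w2 with w0 ≠ w2.
(A) Lq ⊃ Mq is axiom D; it is valid on a frame exactly when R is serial. R is serial, so valid.
(B) MLq ⊃ Lq is the dual of axiom 5, which corresponds to the euclidean property. R is not euclidean — not valid.
(C) q ⊃ Lq (equivalent to ◇p→p) corresponds to R being a subset of the identity. Here R ⊄ identity, so not valid.
(D) the dual of axiom 4: valid iff R is transitive. R is not transitive — not valid.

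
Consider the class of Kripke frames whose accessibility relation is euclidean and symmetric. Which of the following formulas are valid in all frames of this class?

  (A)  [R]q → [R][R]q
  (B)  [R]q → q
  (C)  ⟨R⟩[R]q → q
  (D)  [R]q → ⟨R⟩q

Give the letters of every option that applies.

A, C

A symmetric euclidean relation is transitive (uRv and vRw give vRu by symmetry, then uRw by the euclidean condition, applied at v).
(A) [R]q → [R][R]q (axiom 4) characterises the transitive frames. Every such R is transitive — valid.
(B) [R]q → q is axiom T, which corresponds to reflexivity. Such an R need not be reflexive — not valid.
(C) the dual of axiom B: valid iff R is symmetric. Every such R is symmetric — valid.
(D) axiom D: valid iff R is serial. Such an R need not be serial — not valid.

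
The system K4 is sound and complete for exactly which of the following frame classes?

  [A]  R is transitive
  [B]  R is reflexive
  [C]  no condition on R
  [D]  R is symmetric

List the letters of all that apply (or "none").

A

(A) K4 is sound and complete for exactly this class.
(B) this class determines T (= KT), not K4.
(C) this class determines K, not K4.
(D) this class determines KB, not K4.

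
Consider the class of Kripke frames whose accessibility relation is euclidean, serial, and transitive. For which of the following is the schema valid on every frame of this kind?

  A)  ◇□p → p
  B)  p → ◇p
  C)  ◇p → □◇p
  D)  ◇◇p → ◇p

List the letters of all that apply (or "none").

(A) ◇□p → p is the dual of axiom B, which corresponds to symmetry. Such an R need not be symmetric — not valid.
(B) the dual of axiom T: valid iff R is reflexive. Such an R need not be reflexive — not valid.
(C) ◇p → □◇p (axiom 5) characterises the euclidean frames. Every such R is euclidean — valid.
(D) the dual of axiom 4: valid iff R is transitive. Every such R is transitive — valid.

C, D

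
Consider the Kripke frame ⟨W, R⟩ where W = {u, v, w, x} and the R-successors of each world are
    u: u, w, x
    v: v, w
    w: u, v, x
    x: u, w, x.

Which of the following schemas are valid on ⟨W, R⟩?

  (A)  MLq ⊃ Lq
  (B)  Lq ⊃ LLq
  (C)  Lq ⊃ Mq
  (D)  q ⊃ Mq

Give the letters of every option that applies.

R is not reflexive: not w R w.
R is not transitive: u R w and w R v but not u R v.
R is not euclidean: w R u and w R v but not u R v.
R is serial: every world has an R-successor.
(A) the dual of axiom 5: valid iff R is euclidean. R is not euclidean — not valid.
(B) Lq ⊃ LLq (axiom 4) characterises the transitive frames. R is not transitive — not valid.
(C) Lq ⊃ Mq (axiom D) characterises the serial frames. R is serial — valid.
(D) the dual of axiom T: valid iff R is reflexive. R is not reflexive — not valid.

C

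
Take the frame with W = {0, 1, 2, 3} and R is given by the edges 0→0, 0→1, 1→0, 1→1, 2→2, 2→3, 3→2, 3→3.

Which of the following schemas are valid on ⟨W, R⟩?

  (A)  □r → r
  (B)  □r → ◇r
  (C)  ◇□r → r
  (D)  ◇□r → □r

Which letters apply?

A, B, C, D

R is reflexive: each world relates to itself.
R is symmetric: every R-edge is matched by its reverse.
R is euclidean: any two R-successors of the same world are R-related.
R is serial: every world has an R-successor.
(A) axiom T: valid iff R is reflexive. R is reflexive — valid.
(B) □r → ◇r (axiom D) characterises the serial frames. R is serial — valid.
(C) the dual of axiom B: valid iff R is symmetric. R is symmetric — valid.
(D) the dual of axiom 5: valid iff R is euclidean. R is euclidean — valid.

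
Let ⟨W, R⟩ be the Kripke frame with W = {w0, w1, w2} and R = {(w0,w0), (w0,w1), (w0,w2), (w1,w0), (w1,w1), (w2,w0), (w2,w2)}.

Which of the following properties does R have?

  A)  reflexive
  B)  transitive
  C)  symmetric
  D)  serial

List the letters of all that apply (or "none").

A, C, D

(A) reflexive: each world relates to itself.
(B) not transitive: w1 R w0 and w0 R w2 but not w1 R w2.
(C) symmetric: every R-edge is matched by its reverse.
(D) serial: every world has an R-successor.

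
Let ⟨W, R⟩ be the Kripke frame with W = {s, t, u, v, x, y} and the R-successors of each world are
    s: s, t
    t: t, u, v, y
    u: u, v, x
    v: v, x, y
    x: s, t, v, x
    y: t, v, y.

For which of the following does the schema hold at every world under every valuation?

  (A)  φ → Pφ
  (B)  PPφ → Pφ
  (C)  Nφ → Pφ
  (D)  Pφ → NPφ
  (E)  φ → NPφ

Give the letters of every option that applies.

R is reflexive: each world relates to itself.
R is not symmetric: s R t but not t R s.
R is not transitive: s R t and t R u but not s R u.
R is not euclidean: s R t and s R s but not t R s.
R is serial: every world has an R-successor.
(A) φ → Pφ is the dual of axiom T, which corresponds to reflexivity. R is reflexive — valid.
(B) PPφ → Pφ is the dual of axiom 4, which corresponds to transitivity. R is not transitive — not valid.
(C) Nφ → Pφ is axiom D; it is valid on a frame exactly when R is serial. R is serial, so valid.
(D) axiom 5: valid iff R is euclidean. R is not euclidean — not valid.
(E) φ → NPφ is axiom B; it is valid on a frame exactly when R is symmetric. R is not symmetric, so not valid.

A, C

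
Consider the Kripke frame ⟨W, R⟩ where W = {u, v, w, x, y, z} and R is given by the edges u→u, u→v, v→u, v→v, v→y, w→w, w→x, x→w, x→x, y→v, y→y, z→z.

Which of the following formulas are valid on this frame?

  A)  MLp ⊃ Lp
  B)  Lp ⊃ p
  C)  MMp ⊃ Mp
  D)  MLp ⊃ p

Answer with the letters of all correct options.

B, D

R is reflexive: each world relates to itself.
R is symmetric: every R-edge is matched by its reverse.
R is not transitive: u R v and v R y but not u R y.
R is not euclidean: v R u and v R y but not u R y.
(A) MLp ⊃ Lp (the dual of axiom 5) characterises the euclidean frames. R is not euclidean — not valid.
(B) axiom T: valid iff R is reflexive. R is reflexive — valid.
(C) MMp ⊃ Mp is the dual of axiom 4, which corresponds to transitivity. R is not transitive — not valid.
(D) MLp ⊃ p (the dual of axiom B) characterises the symmetric frames. R is symmetric — valid.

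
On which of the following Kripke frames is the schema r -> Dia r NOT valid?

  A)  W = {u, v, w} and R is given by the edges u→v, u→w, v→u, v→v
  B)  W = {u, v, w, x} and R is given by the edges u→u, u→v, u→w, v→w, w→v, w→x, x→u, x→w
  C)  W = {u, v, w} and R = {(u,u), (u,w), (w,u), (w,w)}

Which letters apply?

A, B, C

The schema r -> Dia r is the dual of axiom T; it is valid on a frame iff R is reflexive.
(A) R is not reflexive (not u R u), so the schema fails here.
(B) R is not reflexive (not v R v), so the schema fails here.
(C) R is not reflexive (not v R v), so the schema fails here.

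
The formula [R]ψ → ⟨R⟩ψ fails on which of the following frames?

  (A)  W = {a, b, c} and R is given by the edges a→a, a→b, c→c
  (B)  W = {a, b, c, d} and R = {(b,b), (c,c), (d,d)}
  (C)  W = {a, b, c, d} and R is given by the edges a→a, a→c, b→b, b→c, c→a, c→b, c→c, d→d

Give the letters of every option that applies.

The schema [R]ψ → ⟨R⟩ψ is axiom D; it is valid on a frame iff R is serial.
(A) R is not serial (b has no R-successor), so the schema fails here.
(B) R is not serial (a has no R-successor), so the schema fails here.
(C) R is serial (every world has an R-successor), so the schema is valid here.

A, B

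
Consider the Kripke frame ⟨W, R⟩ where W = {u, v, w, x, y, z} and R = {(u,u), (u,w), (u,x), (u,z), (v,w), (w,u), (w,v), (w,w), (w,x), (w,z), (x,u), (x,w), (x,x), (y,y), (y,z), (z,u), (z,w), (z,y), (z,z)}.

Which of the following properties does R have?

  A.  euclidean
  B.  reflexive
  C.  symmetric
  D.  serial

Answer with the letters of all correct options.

C, D

(A) not euclidean: u R x and u R z but not x R z.
(B) not reflexive: not v R v.
(C) symmetric: every R-edge is matched by its reverse.
(D) serial: every world has an R-successor.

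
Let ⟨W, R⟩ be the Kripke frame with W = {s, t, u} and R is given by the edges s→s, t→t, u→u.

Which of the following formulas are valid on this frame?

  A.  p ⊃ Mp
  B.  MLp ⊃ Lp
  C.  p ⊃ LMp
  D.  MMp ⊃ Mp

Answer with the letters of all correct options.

A, B, C, D

R is reflexive: each world relates to itself.
R is symmetric: every R-edge is matched by its reverse.
R is transitive: R is closed under composition.
R is euclidean: any two R-successors of the same world are R-related.
(A) p ⊃ Mp (the dual of axiom T) characterises the reflexive frames. R is reflexive — valid.
(B) MLp ⊃ Lp (the dual of axiom 5) characterises the euclidean frames. R is euclidean — valid.
(C) p ⊃ LMp (axiom B) characterises the symmetric frames. R is symmetric — valid.
(D) the dual of axiom 4: valid iff R is transitive. R is transitive — valid.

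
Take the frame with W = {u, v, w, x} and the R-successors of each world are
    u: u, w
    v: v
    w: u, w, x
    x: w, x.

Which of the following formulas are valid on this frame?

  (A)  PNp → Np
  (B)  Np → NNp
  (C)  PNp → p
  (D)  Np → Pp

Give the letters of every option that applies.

C, D

R is symmetric: every R-edge is matched by its reverse.
R is not transitive: u R w and w R x but not u R x.
R is not euclidean: w R u and w R x but not u R x.
R is serial: every world has an R-successor.
(A) the dual of axiom 5: valid iff R is euclidean. R is not euclidean — not valid.
(B) axiom 4: valid iff R is transitive. R is not transitive — not valid.
(C) PNp → p is the dual of axiom B, which corresponds to symmetry. R is symmetric — valid.
(D) axiom D: valid iff R is serial. R is serial — valid.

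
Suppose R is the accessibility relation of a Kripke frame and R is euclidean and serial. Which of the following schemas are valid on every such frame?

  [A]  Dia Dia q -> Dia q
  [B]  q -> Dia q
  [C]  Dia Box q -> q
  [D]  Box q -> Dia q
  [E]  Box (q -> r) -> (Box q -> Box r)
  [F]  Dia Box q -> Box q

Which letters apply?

D, E, F

(A) the dual of axiom 4: valid iff R is transitive. Such an R need not be transitive — not valid.
(B) q -> Dia q (the dual of axiom T) characterises the reflexive frames. Such an R need not be reflexive — not valid.
(C) Dia Box q -> q is the dual of axiom B; it is valid on a frame exactly when R is symmetric. Such an R need not be symmetric, so not valid.
(D) Box q -> Dia q (axiom D) characterises the serial frames. Every such R is serial — valid.
(E) Box (q -> r) -> (Box q -> Box r) is axiom K, valid on every Kripke frame — valid.
(F) the dual of axiom 5: valid iff R is euclidean. Every such R is euclidean — valid.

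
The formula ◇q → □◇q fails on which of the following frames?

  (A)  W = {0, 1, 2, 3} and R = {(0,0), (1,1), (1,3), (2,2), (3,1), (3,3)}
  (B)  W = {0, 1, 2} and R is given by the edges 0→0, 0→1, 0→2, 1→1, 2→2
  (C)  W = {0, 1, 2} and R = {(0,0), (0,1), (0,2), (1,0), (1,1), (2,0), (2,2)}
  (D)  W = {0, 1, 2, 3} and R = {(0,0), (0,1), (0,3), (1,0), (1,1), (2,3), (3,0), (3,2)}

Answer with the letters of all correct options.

The schema ◇q → □◇q is axiom 5; it is valid on a frame iff R is euclidean.
(A) R is euclidean (any two R-successors of the same world are R-related), so the schema is valid here.
(B) R is not euclidean (0 R 1 and 0 R 0 but not 1 R 0), so the schema fails here.
(C) R is not euclidean (0 R 1 and 0 R 2 but not 1 R 2), so the schema fails here.
(D) R is not euclidean (0 R 1 and 0 R 3 but not 1 R 3), so the schema fails here.

B, C, D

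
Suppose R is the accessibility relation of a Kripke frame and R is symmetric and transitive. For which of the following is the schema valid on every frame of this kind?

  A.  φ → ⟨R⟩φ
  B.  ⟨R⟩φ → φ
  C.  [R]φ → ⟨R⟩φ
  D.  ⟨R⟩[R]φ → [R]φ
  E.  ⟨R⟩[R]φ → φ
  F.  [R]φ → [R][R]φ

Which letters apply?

D, E, F

A symmetric transitive relation is euclidean (uRv and uRw give vRu by symmetry, then vRw by transitivity).
(A) φ → ⟨R⟩φ (the dual of axiom T) characterises the reflexive frames. Such an R need not be reflexive — not valid.
(B) ⟨R⟩φ → φ is valid only on frames where every R-edge is a self-loop. Such an R need not be a subset of the identity — not valid.
(C) [R]φ → ⟨R⟩φ is axiom D, which corresponds to seriality. Such an R need not be serial — not valid.
(D) ⟨R⟩[R]φ → [R]φ is the dual of axiom 5; it is valid on a frame exactly when R is euclidean. Every such R is euclidean, so valid.
(E) ⟨R⟩[R]φ → φ is the dual of axiom B, which corresponds to symmetry. Every such R is symmetric — valid.
(F) [R]φ → [R][R]φ is axiom 4; it is valid on a frame exactly when R is transitive. Every such R is transitive, so valid.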